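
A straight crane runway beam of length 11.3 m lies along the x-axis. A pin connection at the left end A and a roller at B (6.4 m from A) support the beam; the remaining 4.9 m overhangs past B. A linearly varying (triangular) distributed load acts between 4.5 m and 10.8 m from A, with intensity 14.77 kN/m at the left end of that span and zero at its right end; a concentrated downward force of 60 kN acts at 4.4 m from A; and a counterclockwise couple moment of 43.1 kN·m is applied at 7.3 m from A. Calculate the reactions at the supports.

A_x = 0, A_y = 24.03 kN, B_y = 82.50 kN

Resultant of the triangular load: ½ × 14.77 × 6.3 = 46.5255 kN, acting at 6.6 m from A (one-third of the span from the peak).
ΣM about A: B_y·6.4 − (½·14.77·6.3)·6.6 − 60·4.4 + 43.1 = 0 → B_y = 527.9683/6.4 = 82.495 ≈ 82.50 kN.
ΣF_y = 0: A_y + 82.495 − ½·14.77·6.3 − 60 = 0 → A_y = 24.03 kN.
ΣF_x = 0: no horizontal applied forces, so A_x = 0.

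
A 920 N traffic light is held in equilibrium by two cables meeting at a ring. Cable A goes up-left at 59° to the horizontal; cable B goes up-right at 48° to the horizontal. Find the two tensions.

ΣF_x = 0: −T_A·cos59° + T_B·cos48° = 0 → T_B = 0.769712·T_A.
ΣF_y = 0: T_A·sin59° + T_B·sin48° = 920.
Substitute: T_A·(0.857167 + 0.769712·0.743145) = 920 → T_A = 643.728 ≈ 643.7 N.
Then T_B = 0.769712 × 643.728 = 495.5 N.

T_A = 643.7 N, T_B = 495.5 N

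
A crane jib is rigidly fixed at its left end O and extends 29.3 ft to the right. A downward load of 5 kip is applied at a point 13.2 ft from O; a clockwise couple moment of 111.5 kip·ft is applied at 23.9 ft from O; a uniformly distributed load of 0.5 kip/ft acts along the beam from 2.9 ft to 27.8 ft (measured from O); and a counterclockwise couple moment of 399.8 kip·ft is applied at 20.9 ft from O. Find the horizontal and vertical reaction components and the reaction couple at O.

O_x = 0, O_y = 17.45 kip, M_O = -31.19 kip·ft

Resultant of the distributed load: 0.5 × 24.9 = 12.45 kip at 15.35 ft from O.
ΣF_x = 0: O_x = 0.
ΣF_y = 0: O_y − 5 − 0.5·24.9 = 0 → O_y = 17.45 kip.
ΣM about O: M_O − 5·13.2 − 111.5 − (0.5·24.9)·15.35 + 399.8 = 0 → M_O = -31.19 kip·ft.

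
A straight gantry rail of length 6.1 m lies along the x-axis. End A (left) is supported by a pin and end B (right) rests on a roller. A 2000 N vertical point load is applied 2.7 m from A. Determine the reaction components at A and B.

A_x = 0, A_y = 1115 N, B_y = 885.2 N

ΣM about A: B_y·6.1 − 2000·2.7 = 0 → B_y = 5400/6.1 = 885.246 ≈ 885.2 N.
ΣF_y = 0: A_y + 885.246 − 2000 = 0 → A_y = 1115 N.
ΣF_x = 0: no horizontal applied forces, so A_x = 0.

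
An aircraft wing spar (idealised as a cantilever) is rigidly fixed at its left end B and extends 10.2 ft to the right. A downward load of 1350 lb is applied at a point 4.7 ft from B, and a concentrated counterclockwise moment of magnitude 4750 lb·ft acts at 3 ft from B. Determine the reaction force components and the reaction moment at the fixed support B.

ΣF_x = 0: B_x = 0.
ΣF_y = 0: B_y − 1350 = 0 → B_y = 1350 lb.
ΣM about B: M_B − 1350·4.7 + 4750 = 0 → M_B = 1595 lb·ft.

B_x = 0, B_y = 1350 lb, M_B = 1595 lb·ft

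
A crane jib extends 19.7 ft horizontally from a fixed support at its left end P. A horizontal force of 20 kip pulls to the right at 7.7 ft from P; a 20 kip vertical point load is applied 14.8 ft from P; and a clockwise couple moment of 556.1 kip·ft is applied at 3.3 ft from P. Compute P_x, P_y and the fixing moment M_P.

P_x = -20.00 kip, P_y = 20.00 kip, M_P = 852.1 kip·ft

ΣF_x = 0: P_x + 20 = 0 → P_x = -20.00 kip.
ΣF_y = 0: P_y − 20 = 0 → P_y = 20.00 kip.
ΣM about P: M_P − 20·14.8 − 556.1 = 0 → M_P = 852.1 kip·ft.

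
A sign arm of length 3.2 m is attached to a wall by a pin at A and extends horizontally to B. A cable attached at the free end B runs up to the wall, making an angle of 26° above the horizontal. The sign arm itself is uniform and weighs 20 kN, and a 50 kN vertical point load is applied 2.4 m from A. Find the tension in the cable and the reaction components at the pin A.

ΣM about A: T·sin26°·3.2 − 20·1.6 − 50·2.4 = 0 → T = 152/(3.2·0.438371) = 108.356 ≈ 108.4 kN.
ΣF_x = 0: A_x − T·cos26° = 0 → A_x = 108.356 × 0.898794 = 97.39 kN.
ΣF_y = 0: A_y + T·sin26° − 20 − 50 = 0 → A_y = 70 − 108.356 × 0.438371 = 22.50 kN.

T = 108.4 kN, A_x = 97.39 kN, A_y = 22.50 kN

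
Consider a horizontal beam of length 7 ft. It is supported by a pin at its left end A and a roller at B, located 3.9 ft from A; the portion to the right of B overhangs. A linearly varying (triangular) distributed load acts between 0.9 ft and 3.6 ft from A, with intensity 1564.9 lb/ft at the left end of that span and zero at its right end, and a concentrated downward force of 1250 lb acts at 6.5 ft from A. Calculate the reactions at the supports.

A_x = 0, A_y = 304.2 lb, B_y = 3058 lb

Resultant of the triangular load: ½ × 1564.9 × 2.7 = 2112.615 lb, acting at 1.8 ft from A (one-third of the span from the peak).
ΣM about A: B_y·3.9 − (½·1564.9·2.7)·1.8 − 1250·6.5 = 0 → B_y = 11927.707/3.9 = 3058.39 ≈ 3058 lb.
ΣF_y = 0: A_y + 3058.39 − ½·1564.9·2.7 − 1250 = 0 → A_y = 304.2 lb.
ΣF_x = 0: no horizontal applied forces, so A_x = 0.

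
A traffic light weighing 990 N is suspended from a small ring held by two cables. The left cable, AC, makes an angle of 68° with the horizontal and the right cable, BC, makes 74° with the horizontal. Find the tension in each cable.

T_AC = 443.2 N, T_BC = 602.4 N

ΣF_x = 0: −T_AC·cos68° + T_BC·cos74° = 0 → T_BC = 1.35906·T_AC.
ΣF_y = 0: T_AC·sin68° + T_BC·sin74° = 990.
Substitute: T_AC·(0.927184 + 1.35906·0.961262) = 990 → T_AC = 443.231 ≈ 443.2 N.
Then T_BC = 1.35906 × 443.231 = 602.4 N.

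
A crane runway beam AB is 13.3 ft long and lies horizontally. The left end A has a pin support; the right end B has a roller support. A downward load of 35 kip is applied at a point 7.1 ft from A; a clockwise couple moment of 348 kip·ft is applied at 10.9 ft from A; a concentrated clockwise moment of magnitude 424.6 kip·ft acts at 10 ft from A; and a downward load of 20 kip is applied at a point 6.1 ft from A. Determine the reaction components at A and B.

ΣM about A: B_y·13.3 − 35·7.1 − 348 − 424.6 − 20·6.1 = 0 → B_y = 1143.1/13.3 = 85.9474 ≈ 85.95 kip.
ΣF_y = 0: A_y + 85.9474 − 35 − 20 = 0 → A_y = -30.95 kip.
ΣF_x = 0: no horizontal applied forces, so A_x = 0.

A_x = 0, A_y = -30.95 kip, B_y = 85.95 kip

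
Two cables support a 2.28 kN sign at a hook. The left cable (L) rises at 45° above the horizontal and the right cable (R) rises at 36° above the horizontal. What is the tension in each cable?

T_L = 1.868 kN, T_R = 1.632 kN

ΣF_x = 0: −T_L·cos45° + T_R·cos36° = 0 → T_R = 0.874032·T_L.
ΣF_y = 0: T_L·sin45° + T_R·sin36° = 2.28.
Substitute: T_L·(0.707107 + 0.874032·0.587785) = 2.28 → T_L = 1.86755 ≈ 1.868 kN.
Then T_R = 0.874032 × 1.86755 = 1.632 kN.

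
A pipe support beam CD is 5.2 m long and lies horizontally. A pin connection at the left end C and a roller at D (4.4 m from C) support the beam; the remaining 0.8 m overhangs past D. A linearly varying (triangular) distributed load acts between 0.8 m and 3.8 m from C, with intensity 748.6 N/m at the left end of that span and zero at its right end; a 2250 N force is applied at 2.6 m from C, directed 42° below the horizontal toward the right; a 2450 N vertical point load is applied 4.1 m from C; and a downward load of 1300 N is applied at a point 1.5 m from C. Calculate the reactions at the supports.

C_x = -1672 N, C_y = 2303 N, D_y = 4075 N

Resultant of the triangular load: ½ × 748.6 × 3 = 1122.9 N, acting at 1.8 m from C (one-third of the span from the peak).
Moments about C: D_y·4.4 − (½·748.6·3)·1.8 − 2250·sin42°·2.6 − 2450·4.1 − 1300·1.5 = 0 → D_y = 17930.6/4.4 = 4075.14 ≈ 4075 N.
ΣF_y = 0: C_y + 4075.14 − ½·748.6·3 − 2250·sin42° − 2450 − 1300 = 0 → C_y = 2303 N.
ΣF_x = 0: C_x + 2250·cos42° = 0 → C_x = -1672 N.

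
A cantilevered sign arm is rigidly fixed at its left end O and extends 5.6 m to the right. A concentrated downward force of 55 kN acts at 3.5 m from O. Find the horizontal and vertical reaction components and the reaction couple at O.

O_x = 0, O_y = 55.00 kN, M_O = 192.5 kN·m

ΣF_x = 0: O_x = 0.
ΣF_y = 0: O_y − 55 = 0 → O_y = 55.00 kN.
ΣM about O: M_O − 55·3.5 = 0 → M_O = 192.5 kN·m.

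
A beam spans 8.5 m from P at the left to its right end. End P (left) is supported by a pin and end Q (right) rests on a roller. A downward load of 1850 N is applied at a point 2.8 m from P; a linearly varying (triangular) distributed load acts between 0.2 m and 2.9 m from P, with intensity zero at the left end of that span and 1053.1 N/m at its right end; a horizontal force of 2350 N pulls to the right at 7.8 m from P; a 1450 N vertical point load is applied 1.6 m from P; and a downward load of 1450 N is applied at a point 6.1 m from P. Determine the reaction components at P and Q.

P_x = -2350 N, P_y = 3914 N, Q_y = 2257 N

Resultant of the triangular load: ½ × 1053.1 × 2.7 = 1421.685 N, acting at 2 m from P (one-third of the span from the peak).
ΣM about P: Q_y·8.5 − 1850·2.8 − (½·1053.1·2.7)·2 − 1450·1.6 − 1450·6.1 = 0 → Q_y = 19188.37/8.5 = 2257.46 ≈ 2257 N.
ΣF_y = 0: P_y + 2257.46 − 1850 − ½·1053.1·2.7 − 1450 − 1450 = 0 → P_y = 3914 N.
ΣF_x = 0: P_x + 2350 = 0 → P_x = -2350 N.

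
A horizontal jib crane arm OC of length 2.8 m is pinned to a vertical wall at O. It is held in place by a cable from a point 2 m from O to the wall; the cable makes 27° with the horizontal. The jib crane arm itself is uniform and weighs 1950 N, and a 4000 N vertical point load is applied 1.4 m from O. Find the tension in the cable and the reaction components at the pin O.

T = 9174 N, O_x = 8174 N, O_y = 1785 N

ΣM about O: T·sin27°·2 − 1950·1.4 − 4000·1.4 = 0 → T = 8330/(2·0.45399) = 9174.21 ≈ 9174 N.
ΣF_x = 0: O_x − T·cos27° = 0 → O_x = 9174.21 × 0.891007 = 8174 N.
ΣF_y = 0: O_y + T·sin27° − 1950 − 4000 = 0 → O_y = 5950 − 9174.21 × 0.45399 = 1785 N.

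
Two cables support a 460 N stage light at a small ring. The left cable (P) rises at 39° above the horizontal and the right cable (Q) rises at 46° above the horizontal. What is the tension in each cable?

T_P = 320.8 N, T_Q = 358.9 N

ΣF_x = 0: −T_P·cos39° + T_Q·cos46° = 0 → T_Q = 1.11875·T_P.
ΣF_y = 0: T_P·sin39° + T_Q·sin46° = 460.
Substitute: T_P·(0.62932 + 1.11875·0.71934) = 460 → T_P = 320.763 ≈ 320.8 N.
Then T_Q = 1.11875 × 320.763 = 358.9 N.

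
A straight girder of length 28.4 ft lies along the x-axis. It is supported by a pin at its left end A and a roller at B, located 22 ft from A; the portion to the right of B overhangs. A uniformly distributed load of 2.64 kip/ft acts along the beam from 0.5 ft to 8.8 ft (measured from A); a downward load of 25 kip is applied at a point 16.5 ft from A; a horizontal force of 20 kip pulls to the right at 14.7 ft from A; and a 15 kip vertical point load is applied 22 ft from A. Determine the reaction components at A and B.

A_x = -20.00 kip, A_y = 23.53 kip, B_y = 38.38 kip

Resultant of the distributed load: 2.64 × 8.3 = 21.912 kip at 4.65 ft from A.
Moments about A: B_y·22 − (2.64·8.3)·4.65 − 25·16.5 − 15·22 = 0 → B_y = 844.3908/22 = 38.3814 ≈ 38.38 kip.
ΣF_y = 0: A_y + 38.3814 − 2.64·8.3 − 25 − 15 = 0 → A_y = 23.53 kip.
ΣF_x = 0: A_x + 20 = 0 → A_x = -20.00 kip.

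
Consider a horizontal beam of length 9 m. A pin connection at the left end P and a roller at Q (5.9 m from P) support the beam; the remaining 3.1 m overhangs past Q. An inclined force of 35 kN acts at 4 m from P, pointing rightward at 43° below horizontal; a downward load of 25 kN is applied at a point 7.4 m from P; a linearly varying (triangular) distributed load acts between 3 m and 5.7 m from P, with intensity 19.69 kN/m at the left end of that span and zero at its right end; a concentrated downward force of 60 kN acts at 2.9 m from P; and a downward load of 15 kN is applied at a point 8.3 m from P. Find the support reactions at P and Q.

Resultant of the triangular load: ½ × 19.69 × 2.7 = 26.5815 kN, acting at 3.9 m from P (one-third of the span from the peak).
ΣM about P: Q_y·5.9 − 35·sin43°·4 − 25·7.4 − (½·19.69·2.7)·3.9 − 60·2.9 − 15·8.3 = 0 → Q_y = 682.648/5.9 = 115.703 ≈ 115.7 kN.
ΣF_y = 0: P_y + 115.703 − 35·sin43° − 25 − ½·19.69·2.7 − 60 − 15 = 0 → P_y = 34.75 kN.
ΣF_x = 0: P_x + 35·cos43° = 0 → P_x = -25.60 kN.

P_x = -25.60 kN, P_y = 34.75 kN, Q_y = 115.7 kN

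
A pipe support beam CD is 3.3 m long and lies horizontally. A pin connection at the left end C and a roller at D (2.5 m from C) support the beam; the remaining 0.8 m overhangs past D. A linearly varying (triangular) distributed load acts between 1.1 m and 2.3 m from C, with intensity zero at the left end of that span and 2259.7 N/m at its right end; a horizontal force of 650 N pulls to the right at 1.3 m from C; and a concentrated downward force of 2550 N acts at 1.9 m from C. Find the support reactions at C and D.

Resultant of the triangular load: ½ × 2259.7 × 1.2 = 1355.82 N, acting at 1.9 m from C (one-third of the span from the peak).
ΣM about C: D_y·2.5 − (½·2259.7·1.2)·1.9 − 2550·1.9 = 0 → D_y = 7421.058/2.5 = 2968.42 ≈ 2968 N.
ΣF_y = 0: C_y + 2968.42 − ½·2259.7·1.2 − 2550 = 0 → C_y = 937.4 N.
ΣF_x = 0: C_x + 650 = 0 → C_x = -650.0 N.

C_x = -650.0 N, C_y = 937.4 N, D_y = 2968 N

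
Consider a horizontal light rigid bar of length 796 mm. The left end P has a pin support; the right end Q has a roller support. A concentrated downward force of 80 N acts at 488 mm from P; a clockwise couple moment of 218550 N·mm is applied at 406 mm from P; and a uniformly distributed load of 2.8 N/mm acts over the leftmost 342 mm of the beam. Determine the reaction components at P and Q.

Resultant of the distributed load: 2.8 × 342 = 957.6 N at 171 mm from P.
Moments about P: Q_y·796 − 80·488 − 218550 − (2.8·342)·171 = 0 → Q_y = 421339.6/796 = 529.321 ≈ 529.3 N.
ΣF_y = 0: P_y + 529.321 − 80 − 2.8·342 = 0 → P_y = 508.3 N.
ΣF_x = 0: no horizontal applied forces, so P_x = 0.

P_x = 0, P_y = 508.3 N, Q_y = 529.3 N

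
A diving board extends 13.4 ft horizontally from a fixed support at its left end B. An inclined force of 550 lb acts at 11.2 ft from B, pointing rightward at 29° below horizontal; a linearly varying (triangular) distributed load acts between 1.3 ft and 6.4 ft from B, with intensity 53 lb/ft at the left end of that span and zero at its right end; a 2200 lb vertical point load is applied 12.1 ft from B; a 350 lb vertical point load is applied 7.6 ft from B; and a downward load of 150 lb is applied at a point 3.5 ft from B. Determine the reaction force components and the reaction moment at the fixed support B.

Resultant of the triangular load: ½ × 53 × 5.1 = 135.15 lb, acting at 3 ft from B (one-third of the span from the peak).
ΣF_x = 0: B_x + 550·cos29° = 0 → B_x = -481.0 lb.
ΣF_y = 0: B_y − 550·sin29° − ½·53·5.1 − 2200 − 350 − 150 = 0 → B_y = 3102 lb.
ΣM about B: M_B − 550·sin29°·11.2 − (½·53·5.1)·3 − 2200·12.1 − 350·7.6 − 150·3.5 = 0 → M_B = 33200 lb·ft.

B_x = -481.0 lb, B_y = 3102 lb, M_B = 33200 lb·ft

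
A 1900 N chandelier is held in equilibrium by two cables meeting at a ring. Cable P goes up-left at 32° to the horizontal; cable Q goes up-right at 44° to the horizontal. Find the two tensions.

T_P = 1409 N, T_Q = 1661 N

ΣF_x = 0: −T_P·cos32° + T_Q·cos44° = 0 → T_Q = 1.17893·T_P.
ΣF_y = 0: T_P·sin32° + T_Q·sin44° = 1900.
Substitute: T_P·(0.529919 + 1.17893·0.694658) = 1900 → T_P = 1408.58 ≈ 1409 N.
Then T_Q = 1.17893 × 1408.58 = 1661 N.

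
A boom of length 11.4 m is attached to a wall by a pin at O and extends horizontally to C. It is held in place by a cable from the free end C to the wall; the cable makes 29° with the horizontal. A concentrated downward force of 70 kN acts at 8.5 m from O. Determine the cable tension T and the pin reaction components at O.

ΣM about O: T·sin29°·11.4 − 70·8.5 = 0 → T = 595/(11.4·0.48481) = 107.657 ≈ 107.7 kN.
ΣF_x = 0: O_x − T·cos29° = 0 → O_x = 107.657 × 0.87462 = 94.16 kN.
ΣF_y = 0: O_y + T·sin29° − 70 = 0 → O_y = 70 − 107.657 × 0.48481 = 17.81 kN.

T = 107.7 kN, O_x = 94.16 kN, O_y = 17.81 kN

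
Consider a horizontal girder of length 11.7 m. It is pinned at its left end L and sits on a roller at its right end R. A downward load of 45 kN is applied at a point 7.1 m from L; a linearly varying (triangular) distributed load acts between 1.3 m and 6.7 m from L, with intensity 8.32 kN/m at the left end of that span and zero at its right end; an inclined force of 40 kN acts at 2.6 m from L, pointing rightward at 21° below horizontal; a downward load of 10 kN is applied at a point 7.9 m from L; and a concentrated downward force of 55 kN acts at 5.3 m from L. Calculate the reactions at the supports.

L_x = -37.34 kN, L_y = 78.69 kN, R_y = 68.11 kN

Resultant of the triangular load: ½ × 8.32 × 5.4 = 22.464 kN, acting at 3.1 m from L (one-third of the span from the peak).
Taking moments about L: R_y·11.7 − 45·7.1 − (½·8.32·5.4)·3.1 − 40·sin21°·2.6 − 10·7.9 − 55·5.3 = 0 → R_y = 796.909/11.7 = 68.1119 ≈ 68.11 kN.
ΣF_y = 0: L_y + 68.1119 − 45 − ½·8.32·5.4 − 40·sin21° − 10 − 55 = 0 → L_y = 78.69 kN.
ΣF_x = 0: L_x + 40·cos21° = 0 → L_x = -37.34 kN.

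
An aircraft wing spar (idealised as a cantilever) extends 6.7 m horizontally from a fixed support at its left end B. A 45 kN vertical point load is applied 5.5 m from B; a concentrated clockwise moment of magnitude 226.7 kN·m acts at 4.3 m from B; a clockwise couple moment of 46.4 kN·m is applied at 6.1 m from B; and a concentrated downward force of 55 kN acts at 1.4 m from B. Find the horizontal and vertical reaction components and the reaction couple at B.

ΣF_x = 0: B_x = 0.
ΣF_y = 0: B_y − 45 − 55 = 0 → B_y = 100.0 kN.
ΣM about B: M_B − 45·5.5 − 226.7 − 46.4 − 55·1.4 = 0 → M_B = 597.6 kN·m.

B_x = 0, B_y = 100.0 kN, M_B = 597.6 kN·m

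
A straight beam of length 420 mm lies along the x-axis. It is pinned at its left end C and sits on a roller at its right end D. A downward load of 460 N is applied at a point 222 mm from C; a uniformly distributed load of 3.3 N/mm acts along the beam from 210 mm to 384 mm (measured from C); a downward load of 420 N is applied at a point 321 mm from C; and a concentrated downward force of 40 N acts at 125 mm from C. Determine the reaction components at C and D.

C_x = 0, C_y = 512.1 N, D_y = 982.1 N

Resultant of the distributed load: 3.3 × 174 = 574.2 N at 297 mm from C.
Taking moments about C: D_y·420 − 460·222 − (3.3·174)·297 − 420·321 − 40·125 = 0 → D_y = 412477.4/420 = 982.089 ≈ 982.1 N.
ΣF_y = 0: C_y + 982.089 − 460 − 3.3·174 − 420 − 40 = 0 → C_y = 512.1 N.
ΣF_x = 0: no horizontal applied forces, so C_x = 0.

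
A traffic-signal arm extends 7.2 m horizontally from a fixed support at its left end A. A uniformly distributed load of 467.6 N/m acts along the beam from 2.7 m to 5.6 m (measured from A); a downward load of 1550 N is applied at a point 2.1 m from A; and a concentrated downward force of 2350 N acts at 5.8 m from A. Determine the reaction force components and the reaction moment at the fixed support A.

Resultant of the distributed load: 467.6 × 2.9 = 1356.04 N at 4.15 m from A.
ΣF_x = 0: A_x = 0.
ΣF_y = 0: A_y − 467.6·2.9 − 1550 − 2350 = 0 → A_y = 5256 N.
ΣM about A: M_A − (467.6·2.9)·4.15 − 1550·2.1 − 2350·5.8 = 0 → M_A = 22510 N·m.

A_x = 0, A_y = 5256 N, M_A = 22510 N·m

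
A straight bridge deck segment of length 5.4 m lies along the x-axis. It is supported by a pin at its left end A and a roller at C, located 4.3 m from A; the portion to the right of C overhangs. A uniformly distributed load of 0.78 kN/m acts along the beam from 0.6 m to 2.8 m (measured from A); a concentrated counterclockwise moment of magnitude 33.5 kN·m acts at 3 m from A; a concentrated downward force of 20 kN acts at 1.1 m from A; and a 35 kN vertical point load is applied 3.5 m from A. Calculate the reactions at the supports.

Resultant of the distributed load: 0.78 × 2.2 = 1.716 kN at 1.7 m from A.
ΣM about A: C_y·4.3 − (0.78·2.2)·1.7 + 33.5 − 20·1.1 − 35·3.5 = 0 → C_y = 113.9172/4.3 = 26.4924 ≈ 26.49 kN.
ΣF_y = 0: A_y + 26.4924 − 0.78·2.2 − 20 − 35 = 0 → A_y = 30.22 kN.
ΣF_x = 0: no horizontal applied forces, so A_x = 0.

A_x = 0, A_y = 30.22 kN, C_y = 26.49 kN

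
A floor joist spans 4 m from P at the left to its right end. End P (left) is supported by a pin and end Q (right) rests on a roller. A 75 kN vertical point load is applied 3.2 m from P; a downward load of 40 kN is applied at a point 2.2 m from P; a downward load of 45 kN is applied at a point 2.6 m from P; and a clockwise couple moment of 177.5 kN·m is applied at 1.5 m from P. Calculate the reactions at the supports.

P_x = 0, P_y = 4.375 kN, Q_y = 155.6 kN

ΣM about P: Q_y·4 − 75·3.2 − 40·2.2 − 45·2.6 − 177.5 = 0 → Q_y = 622.5/4 = 155.625 ≈ 155.6 kN.
ΣF_y = 0: P_y + 155.625 − 75 − 40 − 45 = 0 → P_y = 4.375 kN.
ΣF_x = 0: no horizontal applied forces, so P_x = 0.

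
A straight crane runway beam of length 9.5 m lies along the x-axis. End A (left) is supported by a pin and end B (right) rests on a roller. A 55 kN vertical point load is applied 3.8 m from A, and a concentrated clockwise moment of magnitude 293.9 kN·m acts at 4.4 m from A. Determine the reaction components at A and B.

A_x = 0, A_y = 2.063 kN, B_y = 52.94 kN

Taking moments about A: B_y·9.5 − 55·3.8 − 293.9 = 0 → B_y = 502.9/9.5 = 52.9368 ≈ 52.94 kN.
ΣF_y = 0: A_y + 52.9368 − 55 = 0 → A_y = 2.063 kN.
ΣF_x = 0: no horizontal applied forces, so A_x = 0.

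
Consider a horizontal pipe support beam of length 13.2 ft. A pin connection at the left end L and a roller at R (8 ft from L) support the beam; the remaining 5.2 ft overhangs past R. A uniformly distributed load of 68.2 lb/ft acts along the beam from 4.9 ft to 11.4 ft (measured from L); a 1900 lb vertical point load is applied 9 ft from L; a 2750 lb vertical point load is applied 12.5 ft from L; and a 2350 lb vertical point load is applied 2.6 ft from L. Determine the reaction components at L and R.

Resultant of the distributed load: 68.2 × 6.5 = 443.3 lb at 8.15 ft from L.
Taking moments about L: R_y·8 − (68.2·6.5)·8.15 − 1900·9 − 2750·12.5 − 2350·2.6 = 0 → R_y = 61197.895/8 = 7649.74 ≈ 7650 lb.
ΣF_y = 0: L_y + 7649.74 − 68.2·6.5 − 1900 − 2750 − 2350 = 0 → L_y = -206.4 lb.
ΣF_x = 0: no horizontal applied forces, so L_x = 0.

L_x = 0, L_y = -206.4 lb, R_y = 7650 lb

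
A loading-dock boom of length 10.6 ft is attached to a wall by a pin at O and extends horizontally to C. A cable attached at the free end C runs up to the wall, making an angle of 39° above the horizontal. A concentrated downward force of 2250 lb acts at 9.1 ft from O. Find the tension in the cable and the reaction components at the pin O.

ΣM about O: T·sin39°·10.6 − 2250·9.1 = 0 → T = 20475/(10.6·0.62932) = 3069.35 ≈ 3069 lb.
ΣF_x = 0: O_x − T·cos39° = 0 → O_x = 3069.35 × 0.777146 = 2385 lb.
ΣF_y = 0: O_y + T·sin39° − 2250 = 0 → O_y = 2250 − 3069.35 × 0.62932 = 318.4 lb.

T = 3069 lb, O_x = 2385 lb, O_y = 318.4 lb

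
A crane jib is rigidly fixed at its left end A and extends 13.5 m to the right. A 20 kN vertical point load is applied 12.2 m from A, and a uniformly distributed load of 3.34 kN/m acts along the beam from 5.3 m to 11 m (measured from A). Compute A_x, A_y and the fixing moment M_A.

A_x = 0, A_y = 39.04 kN, M_A = 399.2 kN·m

Resultant of the distributed load: 3.34 × 5.7 = 19.038 kN at 8.15 m from A.
ΣF_x = 0: A_x = 0.
ΣF_y = 0: A_y − 20 − 3.34·5.7 = 0 → A_y = 39.04 kN.
ΣM about A: M_A − 20·12.2 − (3.34·5.7)·8.15 = 0 → M_A = 399.2 kN·m.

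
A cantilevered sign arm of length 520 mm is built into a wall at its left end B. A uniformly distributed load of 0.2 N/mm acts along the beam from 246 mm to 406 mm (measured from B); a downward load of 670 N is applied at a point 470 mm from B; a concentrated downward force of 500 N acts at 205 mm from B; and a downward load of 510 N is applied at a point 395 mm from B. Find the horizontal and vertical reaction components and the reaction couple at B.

Resultant of the distributed load: 0.2 × 160 = 32 N at 326 mm from B.
ΣF_x = 0: B_x = 0.
ΣF_y = 0: B_y − 0.2·160 − 670 − 500 − 510 = 0 → B_y = 1712 N.
ΣM about B: M_B − (0.2·160)·326 − 670·470 − 500·205 − 510·395 = 0 → M_B = 629300 N·mm.

B_x = 0, B_y = 1712 N, M_B = 629300 N·mm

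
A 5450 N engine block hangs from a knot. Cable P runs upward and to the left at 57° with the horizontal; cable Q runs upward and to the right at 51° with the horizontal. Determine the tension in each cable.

ΣF_x = 0: −T_P·cos57° + T_Q·cos51° = 0 → T_Q = 0.86544·T_P.
ΣF_y = 0: T_P·sin57° + T_Q·sin51° = 5450.
Substitute: T_P·(0.838671 + 0.86544·0.777146) = 5450 → T_P = 3606.3 ≈ 3606 N.
Then T_Q = 0.86544 × 3606.3 = 3121 N.

T_P = 3606 N, T_Q = 3121 N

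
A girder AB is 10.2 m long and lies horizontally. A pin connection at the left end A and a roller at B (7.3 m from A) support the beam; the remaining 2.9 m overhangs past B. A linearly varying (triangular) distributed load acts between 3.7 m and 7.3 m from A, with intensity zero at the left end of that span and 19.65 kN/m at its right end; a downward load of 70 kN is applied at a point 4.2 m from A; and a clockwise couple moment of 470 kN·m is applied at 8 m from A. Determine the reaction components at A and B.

Resultant of the triangular load: ½ × 19.65 × 3.6 = 35.37 kN, acting at 6.1 m from A (one-third of the span from the peak).
Taking moments about A: B_y·7.3 − (½·19.65·3.6)·6.1 − 70·4.2 − 470 = 0 → B_y = 979.757/7.3 = 134.213 ≈ 134.2 kN.
ΣF_y = 0: A_y + 134.213 − ½·19.65·3.6 − 70 = 0 → A_y = -28.84 kN.
ΣF_x = 0: no horizontal applied forces, so A_x = 0.

A_x = 0, A_y = -28.84 kN, B_y = 134.2 kN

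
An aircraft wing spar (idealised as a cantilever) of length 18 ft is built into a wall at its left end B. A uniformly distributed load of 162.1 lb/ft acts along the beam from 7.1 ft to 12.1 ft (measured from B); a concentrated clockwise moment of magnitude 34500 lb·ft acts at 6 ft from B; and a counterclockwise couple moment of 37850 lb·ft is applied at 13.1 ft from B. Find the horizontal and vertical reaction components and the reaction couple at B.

B_x = 0, B_y = 810.5 lb, M_B = 4431 lb·ft

Resultant of the distributed load: 162.1 × 5 = 810.5 lb at 9.6 ft from B.
ΣF_x = 0: B_x = 0.
ΣF_y = 0: B_y − 162.1·5 = 0 → B_y = 810.5 lb.
ΣM about B: M_B − (162.1·5)·9.6 − 34500 + 37850 = 0 → M_B = 4431 lb·ft.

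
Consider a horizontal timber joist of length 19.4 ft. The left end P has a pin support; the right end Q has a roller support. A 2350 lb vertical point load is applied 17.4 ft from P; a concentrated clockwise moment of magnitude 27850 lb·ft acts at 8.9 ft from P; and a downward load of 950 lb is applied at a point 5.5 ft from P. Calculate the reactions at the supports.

P_x = 0, P_y = -512.6 lb, Q_y = 3813 lb

ΣM about P: Q_y·19.4 − 2350·17.4 − 27850 − 950·5.5 = 0 → Q_y = 73965/19.4 = 3812.63 ≈ 3813 lb.
ΣF_y = 0: P_y + 3812.63 − 2350 − 950 = 0 → P_y = -512.6 lb.
ΣF_x = 0: no horizontal applied forces, so P_x = 0.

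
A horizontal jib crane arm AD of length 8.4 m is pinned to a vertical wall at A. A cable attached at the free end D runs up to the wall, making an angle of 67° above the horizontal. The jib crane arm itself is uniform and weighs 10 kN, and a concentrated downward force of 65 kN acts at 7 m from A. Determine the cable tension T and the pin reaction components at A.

ΣM about A: T·sin67°·8.4 − 10·4.2 − 65·7 = 0 → T = 497/(8.4·0.920505) = 64.2763 ≈ 64.28 kN.
ΣF_x = 0: A_x − T·cos67° = 0 → A_x = 64.2763 × 0.390731 = 25.11 kN.
ΣF_y = 0: A_y + T·sin67° − 10 − 65 = 0 → A_y = 75 − 64.2763 × 0.920505 = 15.83 kN.

T = 64.28 kN, A_x = 25.11 kN, A_y = 15.83 kN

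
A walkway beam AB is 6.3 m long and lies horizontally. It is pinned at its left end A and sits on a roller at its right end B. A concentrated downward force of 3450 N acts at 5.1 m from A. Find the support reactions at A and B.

Moments about A: B_y·6.3 − 3450·5.1 = 0 → B_y = 17595/6.3 = 2792.86 ≈ 2793 N.
ΣF_y = 0: A_y + 2792.86 − 3450 = 0 → A_y = 657.1 N.
ΣF_x = 0: no horizontal applied forces, so A_x = 0.

A_x = 0, A_y = 657.1 N, B_y = 2793 N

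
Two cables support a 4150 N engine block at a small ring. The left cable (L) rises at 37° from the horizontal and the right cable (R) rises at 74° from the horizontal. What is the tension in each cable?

ΣF_x = 0: −T_L·cos37° + T_R·cos74° = 0 → T_R = 2.89741·T_L.
ΣF_y = 0: T_L·sin37° + T_R·sin74° = 4150.
Substitute: T_L·(0.601815 + 2.89741·0.961262) = 4150 → T_L = 1225.28 ≈ 1225 N.
Then T_R = 2.89741 × 1225.28 = 3550 N.

T_L = 1225 N, T_R = 3550 N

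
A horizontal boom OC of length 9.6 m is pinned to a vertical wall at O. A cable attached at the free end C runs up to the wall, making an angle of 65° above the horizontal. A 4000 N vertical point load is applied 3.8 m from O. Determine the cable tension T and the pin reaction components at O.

ΣM about O: T·sin65°·9.6 − 4000·3.8 = 0 → T = 15200/(9.6·0.906308) = 1747.01 ≈ 1747 N.
ΣF_x = 0: O_x − T·cos65° = 0 → O_x = 1747.01 × 0.422618 = 738.3 N.
ΣF_y = 0: O_y + T·sin65° − 4000 = 0 → O_y = 4000 − 1747.01 × 0.906308 = 2417 N.

T = 1747 N, O_x = 738.3 N, O_y = 2417 N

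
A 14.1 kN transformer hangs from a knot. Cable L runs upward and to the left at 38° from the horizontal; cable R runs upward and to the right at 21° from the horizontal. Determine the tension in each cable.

ΣF_x = 0: −T_L·cos38° + T_R·cos21° = 0 → T_R = 0.844074·T_L.
ΣF_y = 0: T_L·sin38° + T_R·sin21° = 14.1.
Substitute: T_L·(0.615661 + 0.844074·0.358368) = 14.1 → T_L = 15.357 ≈ 15.36 kN.
Then T_R = 0.844074 × 15.357 = 12.96 kN.

T_L = 15.36 kN, T_R = 12.96 kN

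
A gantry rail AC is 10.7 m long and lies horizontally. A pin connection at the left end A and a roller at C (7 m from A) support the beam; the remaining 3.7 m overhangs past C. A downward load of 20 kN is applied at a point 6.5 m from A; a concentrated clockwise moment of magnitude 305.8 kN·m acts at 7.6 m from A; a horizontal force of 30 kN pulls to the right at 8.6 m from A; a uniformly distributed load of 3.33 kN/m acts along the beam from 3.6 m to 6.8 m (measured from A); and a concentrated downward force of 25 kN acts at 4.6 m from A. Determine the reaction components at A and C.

A_x = -30.00 kN, A_y = -30.95 kN, C_y = 86.60 kN

Resultant of the distributed load: 3.33 × 3.2 = 10.656 kN at 5.2 m from A.
Taking moments about A: C_y·7 − 20·6.5 − 305.8 − (3.33·3.2)·5.2 − 25·4.6 = 0 → C_y = 606.2112/7 = 86.6016 ≈ 86.60 kN.
ΣF_y = 0: A_y + 86.6016 − 20 − 3.33·3.2 − 25 = 0 → A_y = -30.95 kN.
ΣF_x = 0: A_x + 30 = 0 → A_x = -30.00 kN.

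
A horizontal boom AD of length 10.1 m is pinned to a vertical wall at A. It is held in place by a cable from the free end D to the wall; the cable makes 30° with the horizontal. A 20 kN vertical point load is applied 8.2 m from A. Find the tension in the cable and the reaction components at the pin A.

ΣM about A: T·sin30°·10.1 − 20·8.2 = 0 → T = 164/(10.1·0.5) = 32.4752 ≈ 32.48 kN.
ΣF_x = 0: A_x − T·cos30° = 0 → A_x = 32.4752 × 0.866025 = 28.12 kN.
ΣF_y = 0: A_y + T·sin30° − 20 = 0 → A_y = 20 − 32.4752 × 0.5 = 3.762 kN.

T = 32.48 kN, A_x = 28.12 kN, A_y = 3.762 kN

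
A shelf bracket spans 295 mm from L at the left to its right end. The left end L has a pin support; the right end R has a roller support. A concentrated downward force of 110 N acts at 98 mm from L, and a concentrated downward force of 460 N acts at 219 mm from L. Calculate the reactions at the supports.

L_x = 0, L_y = 192.0 N, R_y = 378.0 N

Moments about L: R_y·295 − 110·98 − 460·219 = 0 → R_y = 111520/295 = 378.034 ≈ 378.0 N.
ΣF_y = 0: L_y + 378.034 − 110 − 460 = 0 → L_y = 192.0 N.
ΣF_x = 0: no horizontal applied forces, so L_x = 0.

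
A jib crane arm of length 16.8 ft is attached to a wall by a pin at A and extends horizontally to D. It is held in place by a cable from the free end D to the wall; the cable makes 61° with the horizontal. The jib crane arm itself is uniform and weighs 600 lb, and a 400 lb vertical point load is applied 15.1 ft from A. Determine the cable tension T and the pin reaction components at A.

T = 754.1 lb, A_x = 365.6 lb, A_y = 340.5 lb

ΣM about A: T·sin61°·16.8 − 600·8.4 − 400·15.1 = 0 → T = 11080/(16.8·0.87462) = 754.069 ≈ 754.1 lb.
ΣF_x = 0: A_x − T·cos61° = 0 → A_x = 754.069 × 0.48481 = 365.6 lb.
ΣF_y = 0: A_y + T·sin61° − 600 − 400 = 0 → A_y = 1000 − 754.069 × 0.87462 = 340.5 lb.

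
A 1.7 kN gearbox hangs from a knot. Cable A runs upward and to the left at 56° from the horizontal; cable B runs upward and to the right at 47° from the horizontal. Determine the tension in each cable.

T_A = 1.190 kN, T_B = 0.9756 kN

ΣF_x = 0: −T_A·cos56° + T_B·cos47° = 0 → T_B = 0.819933·T_A.
ΣF_y = 0: T_A·sin56° + T_B·sin47° = 1.7.
Substitute: T_A·(0.829038 + 0.819933·0.731354) = 1.7 → T_A = 1.18989 ≈ 1.190 kN.
Then T_B = 0.819933 × 1.18989 = 0.9756 kN.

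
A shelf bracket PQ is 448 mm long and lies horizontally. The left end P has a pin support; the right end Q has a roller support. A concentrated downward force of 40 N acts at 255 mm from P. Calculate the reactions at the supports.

ΣM about P: Q_y·448 − 40·255 = 0 → Q_y = 10200/448 = 22.7679 ≈ 22.77 N.
ΣF_y = 0: P_y + 22.7679 − 40 = 0 → P_y = 17.23 N.
ΣF_x = 0: no horizontal applied forces, so P_x = 0.

P_x = 0, P_y = 17.23 N, Q_y = 22.77 N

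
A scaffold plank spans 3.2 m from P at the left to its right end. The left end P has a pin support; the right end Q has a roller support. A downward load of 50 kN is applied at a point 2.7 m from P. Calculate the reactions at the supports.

Taking moments about P: Q_y·3.2 − 50·2.7 = 0 → Q_y = 135/3.2 = 42.1875 ≈ 42.19 kN.
ΣF_y = 0: P_y + 42.1875 − 50 = 0 → P_y = 7.812 kN.
ΣF_x = 0: no horizontal applied forces, so P_x = 0.

P_x = 0, P_y = 7.812 kN, Q_y = 42.19 kN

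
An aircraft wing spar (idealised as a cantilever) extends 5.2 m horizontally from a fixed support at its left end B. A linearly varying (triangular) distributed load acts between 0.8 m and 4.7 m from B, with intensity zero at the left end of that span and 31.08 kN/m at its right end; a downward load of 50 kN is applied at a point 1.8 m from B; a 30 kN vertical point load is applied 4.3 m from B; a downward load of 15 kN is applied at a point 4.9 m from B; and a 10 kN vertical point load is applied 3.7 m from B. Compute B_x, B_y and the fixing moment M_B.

Resultant of the triangular load: ½ × 31.08 × 3.9 = 60.606 kN, acting at 3.4 m from B (one-third of the span from the peak).
ΣF_x = 0: B_x = 0.
ΣF_y = 0: B_y − ½·31.08·3.9 − 50 − 30 − 15 − 10 = 0 → B_y = 165.6 kN.
ΣM about B: M_B − (½·31.08·3.9)·3.4 − 50·1.8 − 30·4.3 − 15·4.9 − 10·3.7 = 0 → M_B = 535.6 kN·m.

B_x = 0, B_y = 165.6 kN, M_B = 535.6 kN·m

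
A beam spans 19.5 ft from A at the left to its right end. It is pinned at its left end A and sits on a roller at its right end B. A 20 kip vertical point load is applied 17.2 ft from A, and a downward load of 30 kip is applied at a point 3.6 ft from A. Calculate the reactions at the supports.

A_x = 0, A_y = 26.82 kip, B_y = 23.18 kip

Taking moments about A: B_y·19.5 − 20·17.2 − 30·3.6 = 0 → B_y = 452/19.5 = 23.1795 ≈ 23.18 kip.
ΣF_y = 0: A_y + 23.1795 − 20 − 30 = 0 → A_y = 26.82 kip.
ΣF_x = 0: no horizontal applied forces, so A_x = 0.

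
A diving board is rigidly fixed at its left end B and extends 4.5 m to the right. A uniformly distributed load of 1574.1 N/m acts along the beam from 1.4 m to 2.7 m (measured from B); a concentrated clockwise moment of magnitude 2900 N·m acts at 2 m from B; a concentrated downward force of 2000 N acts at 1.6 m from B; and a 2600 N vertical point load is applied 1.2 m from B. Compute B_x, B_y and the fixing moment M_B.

Resultant of the distributed load: 1574.1 × 1.3 = 2046.33 N at 2.05 m from B.
ΣF_x = 0: B_x = 0.
ΣF_y = 0: B_y − 1574.1·1.3 − 2000 − 2600 = 0 → B_y = 6646 N.
ΣM about B: M_B − (1574.1·1.3)·2.05 − 2900 − 2000·1.6 − 2600·1.2 = 0 → M_B = 13410 N·m.

B_x = 0, B_y = 6646 N, M_B = 13410 N·m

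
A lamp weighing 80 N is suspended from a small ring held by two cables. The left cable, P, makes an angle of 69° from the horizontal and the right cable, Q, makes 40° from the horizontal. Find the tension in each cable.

ΣF_x = 0: −T_P·cos69° + T_Q·cos40° = 0 → T_Q = 0.467816·T_P.
ΣF_y = 0: T_P·sin69° + T_Q·sin40° = 80.
Substitute: T_P·(0.93358 + 0.467816·0.642788) = 80 → T_P = 64.8148 ≈ 64.81 N.
Then T_Q = 0.467816 × 64.8148 = 30.32 N.

T_P = 64.81 N, T_Q = 30.32 N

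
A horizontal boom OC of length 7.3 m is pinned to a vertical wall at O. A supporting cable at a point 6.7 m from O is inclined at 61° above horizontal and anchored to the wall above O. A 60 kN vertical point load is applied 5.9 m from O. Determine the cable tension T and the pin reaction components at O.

T = 60.41 kN, O_x = 29.29 kN, O_y = 7.164 kN

ΣM about O: T·sin61°·6.7 − 60·5.9 = 0 → T = 354/(6.7·0.87462) = 60.41 kN.
ΣF_x = 0: O_x − T·cos61° = 0 → O_x = 60.41 × 0.48481 = 29.29 kN.
ΣF_y = 0: O_y + T·sin61° − 60 = 0 → O_y = 60 − 60.41 × 0.87462 = 7.164 kN.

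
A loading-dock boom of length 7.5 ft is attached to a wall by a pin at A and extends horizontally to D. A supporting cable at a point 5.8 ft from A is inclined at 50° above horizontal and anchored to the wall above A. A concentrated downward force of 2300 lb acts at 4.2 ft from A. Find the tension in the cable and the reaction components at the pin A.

ΣM about A: T·sin50°·5.8 − 2300·4.2 = 0 → T = 9660/(5.8·0.766044) = 2174.18 ≈ 2174 lb.
ΣF_x = 0: A_x − T·cos50° = 0 → A_x = 2174.18 × 0.642788 = 1398 lb.
ΣF_y = 0: A_y + T·sin50° − 2300 = 0 → A_y = 2300 − 2174.18 × 0.766044 = 634.5 lb.

T = 2174 lb, A_x = 1398 lb, A_y = 634.5 lb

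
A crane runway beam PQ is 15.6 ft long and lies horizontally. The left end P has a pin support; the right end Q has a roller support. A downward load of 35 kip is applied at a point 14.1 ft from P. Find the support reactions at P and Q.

P_x = 0, P_y = 3.365 kip, Q_y = 31.63 kip

ΣM about P: Q_y·15.6 − 35·14.1 = 0 → Q_y = 493.5/15.6 = 31.6346 ≈ 31.63 kip.
ΣF_y = 0: P_y + 31.6346 − 35 = 0 → P_y = 3.365 kip.
ΣF_x = 0: no horizontal applied forces, so P_x = 0.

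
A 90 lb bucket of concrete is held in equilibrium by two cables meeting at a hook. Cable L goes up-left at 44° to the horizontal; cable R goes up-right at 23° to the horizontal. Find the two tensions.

ΣF_x = 0: −T_L·cos44° + T_R·cos23° = 0 → T_R = 0.781462·T_L.
ΣF_y = 0: T_L·sin44° + T_R·sin23° = 90.
Substitute: T_L·(0.694658 + 0.781462·0.390731) = 90 → T_L = 90.0001 ≈ 90.00 lb.
Then T_R = 0.781462 × 90.0001 = 70.33 lb.

T_L = 90.00 lb, T_R = 70.33 lb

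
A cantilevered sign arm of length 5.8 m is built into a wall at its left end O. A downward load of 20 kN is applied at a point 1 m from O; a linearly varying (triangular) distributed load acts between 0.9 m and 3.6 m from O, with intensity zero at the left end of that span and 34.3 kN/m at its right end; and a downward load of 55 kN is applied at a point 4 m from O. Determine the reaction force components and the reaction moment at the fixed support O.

Resultant of the triangular load: ½ × 34.3 × 2.7 = 46.305 kN, acting at 2.7 m from O (one-third of the span from the peak).
ΣF_x = 0: O_x = 0.
ΣF_y = 0: O_y − 20 − ½·34.3·2.7 − 55 = 0 → O_y = 121.3 kN.
ΣM about O: M_O − 20·1 − (½·34.3·2.7)·2.7 − 55·4 = 0 → M_O = 365.0 kN·m.

O_x = 0, O_y = 121.3 kN, M_O = 365.0 kN·m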